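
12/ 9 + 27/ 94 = 457/ 282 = 1.62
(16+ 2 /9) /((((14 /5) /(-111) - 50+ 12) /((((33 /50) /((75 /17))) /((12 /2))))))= -505087 /47484000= -0.01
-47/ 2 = -23.50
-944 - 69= -1013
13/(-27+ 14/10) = -65/128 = -0.51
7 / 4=1.75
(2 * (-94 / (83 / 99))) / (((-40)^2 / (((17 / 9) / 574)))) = -8789 / 19056800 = -0.00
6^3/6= 36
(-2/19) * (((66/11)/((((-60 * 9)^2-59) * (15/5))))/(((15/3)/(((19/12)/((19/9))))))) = -3/27696395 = -0.00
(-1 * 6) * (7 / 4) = -21 / 2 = -10.50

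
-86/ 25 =-3.44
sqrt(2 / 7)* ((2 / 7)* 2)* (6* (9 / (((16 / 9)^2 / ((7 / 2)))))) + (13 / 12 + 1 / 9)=43 / 36 + 2187* sqrt(14) / 448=19.46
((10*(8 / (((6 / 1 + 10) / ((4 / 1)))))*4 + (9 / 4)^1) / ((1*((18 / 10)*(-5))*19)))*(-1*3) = 329 / 228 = 1.44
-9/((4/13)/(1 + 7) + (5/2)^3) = -104/181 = -0.57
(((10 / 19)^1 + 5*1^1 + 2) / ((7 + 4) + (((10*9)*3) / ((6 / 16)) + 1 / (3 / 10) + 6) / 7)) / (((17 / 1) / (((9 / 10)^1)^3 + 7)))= 393393 / 13243000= 0.03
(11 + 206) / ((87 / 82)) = 17794 / 87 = 204.53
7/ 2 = 3.50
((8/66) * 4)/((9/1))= 16/297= 0.05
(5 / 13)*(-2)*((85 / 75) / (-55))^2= -578 / 1769625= -0.00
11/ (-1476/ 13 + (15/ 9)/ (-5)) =-429/ 4441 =-0.10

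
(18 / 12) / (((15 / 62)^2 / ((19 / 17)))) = 36518 / 1275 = 28.64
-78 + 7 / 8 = -617 / 8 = -77.12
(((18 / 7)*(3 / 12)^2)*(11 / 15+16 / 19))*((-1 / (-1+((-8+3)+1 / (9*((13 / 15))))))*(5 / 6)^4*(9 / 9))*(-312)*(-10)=47425625 / 730968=64.88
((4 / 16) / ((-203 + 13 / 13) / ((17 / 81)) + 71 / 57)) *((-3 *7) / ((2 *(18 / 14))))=2261 / 1064488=0.00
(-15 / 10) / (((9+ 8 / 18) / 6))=-0.95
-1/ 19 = -0.05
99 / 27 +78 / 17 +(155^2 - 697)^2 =27753975205 / 51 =544195592.25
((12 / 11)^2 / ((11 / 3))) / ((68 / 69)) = 7452 / 22627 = 0.33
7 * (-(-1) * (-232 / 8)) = -203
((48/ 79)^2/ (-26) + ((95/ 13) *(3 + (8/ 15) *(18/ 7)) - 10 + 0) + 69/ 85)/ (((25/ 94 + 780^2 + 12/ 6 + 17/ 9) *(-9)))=-103200752336/ 24847175922548525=-0.00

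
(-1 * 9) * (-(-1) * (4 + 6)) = -90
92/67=1.37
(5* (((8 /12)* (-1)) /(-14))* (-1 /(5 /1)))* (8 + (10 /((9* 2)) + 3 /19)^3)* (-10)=418175360 /105004431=3.98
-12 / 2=-6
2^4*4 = 64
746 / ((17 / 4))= 2984 / 17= 175.53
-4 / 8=-1 / 2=-0.50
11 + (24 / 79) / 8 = 872 / 79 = 11.04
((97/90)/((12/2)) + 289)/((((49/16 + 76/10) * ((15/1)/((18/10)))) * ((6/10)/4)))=2498512/115155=21.70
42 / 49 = 6 / 7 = 0.86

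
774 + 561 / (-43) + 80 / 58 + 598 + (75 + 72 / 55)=98532084 / 68585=1436.64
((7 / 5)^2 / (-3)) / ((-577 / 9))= 0.01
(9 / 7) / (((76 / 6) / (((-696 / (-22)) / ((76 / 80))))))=3.38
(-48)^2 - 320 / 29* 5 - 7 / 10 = 651957 / 290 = 2248.13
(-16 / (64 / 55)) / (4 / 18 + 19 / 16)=-1980 / 203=-9.75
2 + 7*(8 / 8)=9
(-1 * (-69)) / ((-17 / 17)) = -69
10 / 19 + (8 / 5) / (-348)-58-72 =-1070138 / 8265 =-129.48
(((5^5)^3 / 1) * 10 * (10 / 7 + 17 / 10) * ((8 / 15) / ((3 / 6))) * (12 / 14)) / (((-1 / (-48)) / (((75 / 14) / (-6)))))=-12832031250000000 / 343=-37411169825072.89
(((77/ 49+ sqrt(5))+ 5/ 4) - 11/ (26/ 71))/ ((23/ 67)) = -663769/ 8372+ 67 * sqrt(5)/ 23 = -72.77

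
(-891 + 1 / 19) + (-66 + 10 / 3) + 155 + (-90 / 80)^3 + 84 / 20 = -116128661 / 145920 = -795.84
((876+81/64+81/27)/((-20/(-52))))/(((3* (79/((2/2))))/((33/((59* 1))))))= 8056191/1491520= 5.40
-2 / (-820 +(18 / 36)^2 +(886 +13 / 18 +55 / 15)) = -72 / 2543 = -0.03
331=331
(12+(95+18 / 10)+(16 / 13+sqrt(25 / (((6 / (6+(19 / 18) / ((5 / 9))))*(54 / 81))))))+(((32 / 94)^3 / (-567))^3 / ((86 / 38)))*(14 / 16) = sqrt(790) / 4+8962472156248169313151495088 / 81454235200801411480962885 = 117.06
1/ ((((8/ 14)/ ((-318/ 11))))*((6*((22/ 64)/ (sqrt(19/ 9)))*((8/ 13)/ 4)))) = -19292*sqrt(19)/ 363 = -231.66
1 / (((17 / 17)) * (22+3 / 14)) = 14 / 311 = 0.05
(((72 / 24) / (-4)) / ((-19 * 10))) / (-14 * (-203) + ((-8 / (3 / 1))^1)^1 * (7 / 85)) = 153 / 110147408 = 0.00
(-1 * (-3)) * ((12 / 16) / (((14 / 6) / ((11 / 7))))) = 297 / 196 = 1.52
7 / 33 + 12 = 403 / 33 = 12.21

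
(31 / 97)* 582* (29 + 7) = 6696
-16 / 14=-8 / 7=-1.14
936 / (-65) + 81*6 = 471.60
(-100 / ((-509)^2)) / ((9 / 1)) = -100 / 2331729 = -0.00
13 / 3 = 4.33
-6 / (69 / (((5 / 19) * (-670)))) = 6700 / 437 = 15.33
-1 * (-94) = 94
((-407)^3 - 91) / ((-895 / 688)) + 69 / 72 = 1113226412393 / 21480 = 51826183.07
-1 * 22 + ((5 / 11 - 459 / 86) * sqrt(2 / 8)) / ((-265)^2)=-2923050019 / 132865700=-22.00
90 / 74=45 / 37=1.22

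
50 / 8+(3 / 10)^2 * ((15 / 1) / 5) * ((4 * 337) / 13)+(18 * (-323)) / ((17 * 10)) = 61 / 1300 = 0.05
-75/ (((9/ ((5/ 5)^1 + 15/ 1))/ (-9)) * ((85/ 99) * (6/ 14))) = 3261.18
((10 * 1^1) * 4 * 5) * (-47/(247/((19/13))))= -9400/169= -55.62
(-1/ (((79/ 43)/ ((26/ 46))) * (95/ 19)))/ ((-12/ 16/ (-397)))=-887692/ 27255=-32.57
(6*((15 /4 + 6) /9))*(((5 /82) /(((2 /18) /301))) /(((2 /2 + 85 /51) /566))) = 149496165 /656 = 227890.50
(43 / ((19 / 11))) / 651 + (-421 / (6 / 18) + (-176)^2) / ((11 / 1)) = 367525300 / 136059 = 2701.22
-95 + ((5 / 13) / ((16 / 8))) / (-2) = -4945 / 52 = -95.10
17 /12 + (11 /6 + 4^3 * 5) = 1293 /4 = 323.25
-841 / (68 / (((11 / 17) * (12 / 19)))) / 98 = -27753 / 538118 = -0.05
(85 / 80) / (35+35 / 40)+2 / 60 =271 / 4305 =0.06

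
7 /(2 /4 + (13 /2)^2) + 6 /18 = 85 /171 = 0.50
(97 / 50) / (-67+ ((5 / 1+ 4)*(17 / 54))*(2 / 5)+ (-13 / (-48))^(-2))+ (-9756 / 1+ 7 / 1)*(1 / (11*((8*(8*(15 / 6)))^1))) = -324885023 / 58261280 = -5.58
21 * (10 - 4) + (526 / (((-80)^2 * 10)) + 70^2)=160832263 / 32000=5026.01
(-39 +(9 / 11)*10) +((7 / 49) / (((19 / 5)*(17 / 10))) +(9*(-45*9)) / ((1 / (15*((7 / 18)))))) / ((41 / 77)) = -11642998679 / 291346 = -39962.79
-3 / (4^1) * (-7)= 21 / 4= 5.25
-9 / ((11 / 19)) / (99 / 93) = -1767 / 121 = -14.60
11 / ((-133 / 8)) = -88 / 133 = -0.66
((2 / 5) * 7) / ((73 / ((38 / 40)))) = 133 / 3650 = 0.04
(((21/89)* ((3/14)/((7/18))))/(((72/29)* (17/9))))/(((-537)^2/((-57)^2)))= 847989/2714769848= 0.00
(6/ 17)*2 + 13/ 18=1.43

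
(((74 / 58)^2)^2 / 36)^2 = 3512479453921 / 648319351197456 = 0.01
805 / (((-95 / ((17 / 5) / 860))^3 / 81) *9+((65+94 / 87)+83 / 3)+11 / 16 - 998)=-2359419120 / 4518519110362595551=-0.00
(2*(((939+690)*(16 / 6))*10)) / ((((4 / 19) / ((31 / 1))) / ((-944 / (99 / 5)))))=-20127779200 / 33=-609932703.03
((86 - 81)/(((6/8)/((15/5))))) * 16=320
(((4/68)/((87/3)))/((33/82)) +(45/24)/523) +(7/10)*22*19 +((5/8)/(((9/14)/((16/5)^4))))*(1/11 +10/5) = 12910216838413/25526061000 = 505.77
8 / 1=8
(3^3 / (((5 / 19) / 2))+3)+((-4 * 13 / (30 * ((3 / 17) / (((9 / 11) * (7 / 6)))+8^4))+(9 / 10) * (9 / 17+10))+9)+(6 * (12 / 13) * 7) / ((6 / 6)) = 428928642541 / 1615883490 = 265.45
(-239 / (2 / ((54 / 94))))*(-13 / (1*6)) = 27963 / 188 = 148.74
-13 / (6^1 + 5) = -13 / 11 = -1.18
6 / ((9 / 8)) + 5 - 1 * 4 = 19 / 3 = 6.33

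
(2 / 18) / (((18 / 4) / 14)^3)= 21952 / 6561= 3.35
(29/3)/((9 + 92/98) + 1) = 1421/1608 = 0.88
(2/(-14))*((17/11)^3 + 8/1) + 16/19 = -20941/25289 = -0.83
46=46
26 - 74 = -48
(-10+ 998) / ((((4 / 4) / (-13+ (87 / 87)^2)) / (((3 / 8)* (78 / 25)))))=-346788 / 25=-13871.52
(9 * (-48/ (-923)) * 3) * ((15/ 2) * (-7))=-68040/ 923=-73.72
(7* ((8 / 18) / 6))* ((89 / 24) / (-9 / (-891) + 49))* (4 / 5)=6853 / 218340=0.03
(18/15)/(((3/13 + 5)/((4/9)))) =26/255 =0.10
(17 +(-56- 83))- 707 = -829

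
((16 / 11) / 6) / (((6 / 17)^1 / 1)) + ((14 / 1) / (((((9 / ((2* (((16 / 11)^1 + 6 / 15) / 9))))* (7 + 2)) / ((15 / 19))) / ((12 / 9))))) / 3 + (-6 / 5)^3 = -1759316 / 1731375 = -1.02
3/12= 1/4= 0.25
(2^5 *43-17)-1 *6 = 1353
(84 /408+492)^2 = 280060225 /1156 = 242266.63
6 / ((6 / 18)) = 18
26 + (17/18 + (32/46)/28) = 26.97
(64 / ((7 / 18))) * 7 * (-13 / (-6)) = 2496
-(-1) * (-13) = -13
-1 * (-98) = 98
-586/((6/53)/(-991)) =15389239/3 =5129746.33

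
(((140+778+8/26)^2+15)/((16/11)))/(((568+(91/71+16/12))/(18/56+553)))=5173431267019521/9202112192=562200.41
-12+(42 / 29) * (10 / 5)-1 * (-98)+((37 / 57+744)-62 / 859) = 1183471523 / 1419927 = 833.47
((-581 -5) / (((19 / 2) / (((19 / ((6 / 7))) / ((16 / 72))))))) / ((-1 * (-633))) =-2051 / 211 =-9.72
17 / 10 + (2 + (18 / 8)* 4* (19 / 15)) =151 / 10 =15.10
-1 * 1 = -1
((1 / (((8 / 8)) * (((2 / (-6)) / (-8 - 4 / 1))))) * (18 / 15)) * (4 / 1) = 172.80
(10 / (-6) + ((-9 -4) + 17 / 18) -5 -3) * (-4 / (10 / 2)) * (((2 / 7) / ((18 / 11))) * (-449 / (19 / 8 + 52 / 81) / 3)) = -79024 / 525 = -150.52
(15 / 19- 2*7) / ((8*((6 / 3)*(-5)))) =251 / 1520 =0.17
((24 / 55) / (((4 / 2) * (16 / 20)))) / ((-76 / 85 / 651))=-166005 / 836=-198.57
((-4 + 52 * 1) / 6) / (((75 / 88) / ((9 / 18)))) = 352 / 75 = 4.69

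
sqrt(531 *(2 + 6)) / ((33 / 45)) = 90 *sqrt(118) / 11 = 88.88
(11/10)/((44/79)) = 79/40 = 1.98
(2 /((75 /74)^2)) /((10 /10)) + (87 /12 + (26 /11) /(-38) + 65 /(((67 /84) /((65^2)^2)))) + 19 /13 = 5958243240557641387 /4095877500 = 1454692734.48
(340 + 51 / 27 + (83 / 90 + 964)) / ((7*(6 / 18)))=117613 / 210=560.06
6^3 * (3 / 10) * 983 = 318492 / 5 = 63698.40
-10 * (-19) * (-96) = -18240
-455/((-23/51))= 23205/23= 1008.91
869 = 869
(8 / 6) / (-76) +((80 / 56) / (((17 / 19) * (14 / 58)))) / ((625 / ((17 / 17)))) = -41311 / 5935125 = -0.01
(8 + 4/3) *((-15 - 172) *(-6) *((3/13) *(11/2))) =172788/13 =13291.38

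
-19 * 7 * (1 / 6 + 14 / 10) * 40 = -25004 / 3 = -8334.67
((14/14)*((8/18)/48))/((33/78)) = 13/594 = 0.02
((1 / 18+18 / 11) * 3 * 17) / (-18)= -5695 / 1188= -4.79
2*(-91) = -182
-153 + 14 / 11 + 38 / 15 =-24617 / 165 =-149.19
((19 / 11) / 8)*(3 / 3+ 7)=19 / 11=1.73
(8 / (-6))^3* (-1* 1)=64 / 27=2.37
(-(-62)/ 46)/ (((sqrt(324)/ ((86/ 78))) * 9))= 1333/ 145314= 0.01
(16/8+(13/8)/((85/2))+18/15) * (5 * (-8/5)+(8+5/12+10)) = 9175/272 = 33.73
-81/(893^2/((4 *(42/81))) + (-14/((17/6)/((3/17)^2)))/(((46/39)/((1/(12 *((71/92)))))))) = -19534088/92722847445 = -0.00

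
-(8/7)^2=-64/49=-1.31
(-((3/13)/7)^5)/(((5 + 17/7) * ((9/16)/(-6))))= 648/11589168409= 0.00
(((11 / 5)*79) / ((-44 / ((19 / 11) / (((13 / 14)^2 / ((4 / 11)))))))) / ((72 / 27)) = -220647 / 204490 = -1.08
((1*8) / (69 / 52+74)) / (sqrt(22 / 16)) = 832*sqrt(22) / 43087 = 0.09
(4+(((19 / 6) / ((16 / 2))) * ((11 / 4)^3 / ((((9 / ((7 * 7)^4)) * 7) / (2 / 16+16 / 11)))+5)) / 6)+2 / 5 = 1315892508203 / 6635520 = 198310.38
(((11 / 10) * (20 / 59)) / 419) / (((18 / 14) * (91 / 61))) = 0.00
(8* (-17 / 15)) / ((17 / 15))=-8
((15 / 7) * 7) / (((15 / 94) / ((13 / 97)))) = 12.60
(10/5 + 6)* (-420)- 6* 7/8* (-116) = -2751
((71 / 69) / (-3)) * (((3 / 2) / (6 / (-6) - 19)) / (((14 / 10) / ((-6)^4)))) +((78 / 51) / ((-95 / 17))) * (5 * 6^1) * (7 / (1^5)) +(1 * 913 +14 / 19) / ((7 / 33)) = 98301 / 23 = 4273.96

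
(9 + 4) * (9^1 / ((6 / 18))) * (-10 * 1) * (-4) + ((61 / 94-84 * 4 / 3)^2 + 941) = 241930205 / 8836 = 27380.06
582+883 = 1465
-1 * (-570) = 570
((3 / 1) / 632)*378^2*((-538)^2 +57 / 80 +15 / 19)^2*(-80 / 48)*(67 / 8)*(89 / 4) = -17647572171519069.98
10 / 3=3.33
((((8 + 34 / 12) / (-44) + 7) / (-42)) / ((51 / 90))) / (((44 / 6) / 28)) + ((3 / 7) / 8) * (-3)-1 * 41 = -4866195 / 115192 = -42.24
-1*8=-8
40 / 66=20 / 33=0.61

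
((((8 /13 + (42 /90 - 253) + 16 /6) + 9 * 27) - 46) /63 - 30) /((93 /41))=-13.59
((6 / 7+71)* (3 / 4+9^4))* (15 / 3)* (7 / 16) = 66011205 / 64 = 1031425.08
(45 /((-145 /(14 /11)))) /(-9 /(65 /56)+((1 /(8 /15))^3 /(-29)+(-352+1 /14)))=29352960 /26746417379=0.00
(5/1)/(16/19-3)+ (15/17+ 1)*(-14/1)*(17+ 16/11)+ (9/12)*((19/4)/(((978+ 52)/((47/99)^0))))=-61741372101/126352160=-488.65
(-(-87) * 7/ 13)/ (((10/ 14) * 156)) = 1421/ 3380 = 0.42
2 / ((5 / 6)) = 12 / 5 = 2.40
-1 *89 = -89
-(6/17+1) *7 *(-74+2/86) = 700.60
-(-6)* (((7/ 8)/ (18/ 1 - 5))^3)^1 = 1029/ 562432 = 0.00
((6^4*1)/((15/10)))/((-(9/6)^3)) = -256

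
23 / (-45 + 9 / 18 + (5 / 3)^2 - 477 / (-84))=-5796 / 9083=-0.64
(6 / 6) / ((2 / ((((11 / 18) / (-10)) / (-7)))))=11 / 2520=0.00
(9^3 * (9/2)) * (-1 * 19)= -124659/2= -62329.50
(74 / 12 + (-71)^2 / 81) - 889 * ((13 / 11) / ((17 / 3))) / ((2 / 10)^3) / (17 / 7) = -4879387751 / 514998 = -9474.58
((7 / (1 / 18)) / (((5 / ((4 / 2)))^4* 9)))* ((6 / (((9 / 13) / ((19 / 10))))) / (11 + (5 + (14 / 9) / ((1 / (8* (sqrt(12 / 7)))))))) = 0.18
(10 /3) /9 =10 /27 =0.37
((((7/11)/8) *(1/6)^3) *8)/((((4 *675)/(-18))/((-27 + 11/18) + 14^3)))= -0.05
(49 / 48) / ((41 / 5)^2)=1225 / 80688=0.02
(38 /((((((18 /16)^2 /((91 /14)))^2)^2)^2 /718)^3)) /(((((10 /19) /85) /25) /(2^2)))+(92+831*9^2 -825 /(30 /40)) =163896391205772369634105518988859324239917419560527014831731026250946468513663 /6362685441135942358474828762538534230890216321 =25758996373787674554805680000000.00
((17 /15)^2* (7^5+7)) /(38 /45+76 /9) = 2429623 /1045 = 2325.00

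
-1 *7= -7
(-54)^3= -157464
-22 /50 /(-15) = 11 /375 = 0.03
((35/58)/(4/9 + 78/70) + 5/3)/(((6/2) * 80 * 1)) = 35093/4100832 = 0.01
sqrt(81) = 9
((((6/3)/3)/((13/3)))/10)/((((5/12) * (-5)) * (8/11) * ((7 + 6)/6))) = -99/21125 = -0.00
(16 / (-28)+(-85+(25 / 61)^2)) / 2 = -1112252 / 26047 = -42.70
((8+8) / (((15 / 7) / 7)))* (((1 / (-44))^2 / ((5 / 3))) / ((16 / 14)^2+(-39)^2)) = 0.00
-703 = -703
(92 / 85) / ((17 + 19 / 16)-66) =-1472 / 65025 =-0.02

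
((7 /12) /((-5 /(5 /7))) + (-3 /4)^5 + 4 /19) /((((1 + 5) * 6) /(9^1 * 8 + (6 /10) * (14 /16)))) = -6214909 /28016640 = -0.22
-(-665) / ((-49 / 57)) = -5415 / 7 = -773.57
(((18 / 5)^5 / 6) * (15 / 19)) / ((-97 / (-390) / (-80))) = -1179090432 / 46075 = -25590.68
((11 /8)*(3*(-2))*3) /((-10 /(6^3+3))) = 21681 /40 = 542.02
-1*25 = -25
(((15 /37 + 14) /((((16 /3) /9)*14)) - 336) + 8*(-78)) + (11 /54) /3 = -643263625 /671328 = -958.20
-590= -590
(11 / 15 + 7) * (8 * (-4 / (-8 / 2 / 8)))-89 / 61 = 451529 / 915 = 493.47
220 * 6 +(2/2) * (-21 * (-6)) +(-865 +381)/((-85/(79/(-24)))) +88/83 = 60460663/42330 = 1428.32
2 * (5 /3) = 10 /3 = 3.33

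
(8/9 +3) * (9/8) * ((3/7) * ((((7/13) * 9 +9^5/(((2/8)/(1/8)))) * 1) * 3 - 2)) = 34548555/208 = 166098.82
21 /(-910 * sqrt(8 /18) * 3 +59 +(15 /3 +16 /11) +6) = -231 /19234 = -0.01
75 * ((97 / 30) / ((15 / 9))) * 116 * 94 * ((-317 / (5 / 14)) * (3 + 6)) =-63369261144 / 5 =-12673852228.80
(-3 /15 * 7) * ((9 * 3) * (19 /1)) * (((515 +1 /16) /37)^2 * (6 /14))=-104519770659 /1752320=-59646.51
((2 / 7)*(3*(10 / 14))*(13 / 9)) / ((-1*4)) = -65 / 294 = -0.22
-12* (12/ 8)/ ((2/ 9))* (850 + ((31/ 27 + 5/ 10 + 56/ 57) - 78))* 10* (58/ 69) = -230483590/ 437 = -527422.40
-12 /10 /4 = -3 /10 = -0.30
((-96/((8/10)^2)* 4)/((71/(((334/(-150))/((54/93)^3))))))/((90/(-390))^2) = 840791393/465831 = 1804.93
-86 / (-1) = 86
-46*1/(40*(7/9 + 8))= -207/1580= -0.13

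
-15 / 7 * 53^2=-42135 / 7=-6019.29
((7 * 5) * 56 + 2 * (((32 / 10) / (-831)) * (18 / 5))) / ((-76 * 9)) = -3393202 / 1184175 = -2.87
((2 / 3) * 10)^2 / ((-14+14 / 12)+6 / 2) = -800 / 177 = -4.52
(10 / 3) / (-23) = -10 / 69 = -0.14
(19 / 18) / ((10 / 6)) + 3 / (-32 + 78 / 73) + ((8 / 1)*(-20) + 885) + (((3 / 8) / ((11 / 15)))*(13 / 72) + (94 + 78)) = 10701744487 / 11922240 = 897.63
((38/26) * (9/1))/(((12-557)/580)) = -19836/1417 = -14.00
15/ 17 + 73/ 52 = 2021/ 884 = 2.29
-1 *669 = -669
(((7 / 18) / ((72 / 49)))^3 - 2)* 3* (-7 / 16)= 2.60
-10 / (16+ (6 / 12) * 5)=-20 / 37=-0.54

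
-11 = -11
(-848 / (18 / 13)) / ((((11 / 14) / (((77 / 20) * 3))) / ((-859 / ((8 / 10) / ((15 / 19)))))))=145003495 / 19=7631762.89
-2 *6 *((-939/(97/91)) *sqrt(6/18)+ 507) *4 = -24336+ 1367184 *sqrt(3)/97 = 76.70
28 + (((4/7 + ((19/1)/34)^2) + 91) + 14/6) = 122.22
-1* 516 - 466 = -982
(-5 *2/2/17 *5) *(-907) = 22675/17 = 1333.82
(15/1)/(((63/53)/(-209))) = -55385/21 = -2637.38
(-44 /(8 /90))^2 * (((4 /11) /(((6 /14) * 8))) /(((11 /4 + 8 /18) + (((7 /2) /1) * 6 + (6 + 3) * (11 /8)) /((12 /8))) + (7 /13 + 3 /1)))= 6081075 /6782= 896.65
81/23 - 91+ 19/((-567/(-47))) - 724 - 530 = -17473679/13041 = -1339.90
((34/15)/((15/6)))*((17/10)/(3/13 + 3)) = 3757/7875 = 0.48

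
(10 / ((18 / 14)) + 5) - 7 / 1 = 52 / 9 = 5.78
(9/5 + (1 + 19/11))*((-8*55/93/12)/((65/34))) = -5644/6045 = -0.93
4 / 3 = 1.33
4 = 4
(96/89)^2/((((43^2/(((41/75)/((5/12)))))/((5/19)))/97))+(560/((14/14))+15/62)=241654103016061/431322609050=560.26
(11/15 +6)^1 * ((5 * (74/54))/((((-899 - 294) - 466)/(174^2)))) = -12571268/14931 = -841.96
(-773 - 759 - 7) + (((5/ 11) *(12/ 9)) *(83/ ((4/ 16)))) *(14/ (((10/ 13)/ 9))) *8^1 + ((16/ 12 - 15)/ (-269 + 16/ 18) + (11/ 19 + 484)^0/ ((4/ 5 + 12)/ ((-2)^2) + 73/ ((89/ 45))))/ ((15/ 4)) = 1862819872757093/ 7106490105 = 262129.38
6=6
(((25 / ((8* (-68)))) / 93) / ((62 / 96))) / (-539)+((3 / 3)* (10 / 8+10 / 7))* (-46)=-1084981000 / 8805643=-123.21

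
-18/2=-9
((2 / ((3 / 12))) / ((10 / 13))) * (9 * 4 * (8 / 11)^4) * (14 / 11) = 133.31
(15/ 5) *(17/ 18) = 17/ 6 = 2.83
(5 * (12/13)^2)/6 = 120/169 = 0.71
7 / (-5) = -7 / 5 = -1.40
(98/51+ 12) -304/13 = -9.46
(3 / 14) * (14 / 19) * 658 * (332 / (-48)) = -27307 / 38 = -718.61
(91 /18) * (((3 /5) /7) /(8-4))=13 /120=0.11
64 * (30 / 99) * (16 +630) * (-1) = -413440 / 33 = -12528.48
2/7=0.29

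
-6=-6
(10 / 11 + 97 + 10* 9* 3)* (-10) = -40470 / 11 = -3679.09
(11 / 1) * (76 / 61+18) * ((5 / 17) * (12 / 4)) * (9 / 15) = 116226 / 1037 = 112.08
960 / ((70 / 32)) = 3072 / 7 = 438.86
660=660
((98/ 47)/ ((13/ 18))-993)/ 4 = -604959/ 2444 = -247.53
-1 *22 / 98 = -0.22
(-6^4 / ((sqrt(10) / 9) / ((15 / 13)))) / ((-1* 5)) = 17496* sqrt(10) / 65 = 851.19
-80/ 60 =-4/ 3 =-1.33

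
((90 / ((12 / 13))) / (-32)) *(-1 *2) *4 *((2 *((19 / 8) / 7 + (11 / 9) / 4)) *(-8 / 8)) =-21125 / 672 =-31.44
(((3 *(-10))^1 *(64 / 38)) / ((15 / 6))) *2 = -768 / 19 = -40.42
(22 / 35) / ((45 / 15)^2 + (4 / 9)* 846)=2 / 1225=0.00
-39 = -39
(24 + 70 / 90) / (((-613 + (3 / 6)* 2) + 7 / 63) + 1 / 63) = -1561 / 38548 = -0.04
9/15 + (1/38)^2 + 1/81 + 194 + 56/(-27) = 112600637/584820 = 192.54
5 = 5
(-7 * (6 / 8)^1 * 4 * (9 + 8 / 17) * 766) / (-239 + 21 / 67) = 86759841 / 135932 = 638.26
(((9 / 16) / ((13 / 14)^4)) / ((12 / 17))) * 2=122451 / 57122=2.14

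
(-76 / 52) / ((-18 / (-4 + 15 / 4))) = -19 / 936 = -0.02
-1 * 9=-9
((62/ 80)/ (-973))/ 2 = -31/ 77840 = -0.00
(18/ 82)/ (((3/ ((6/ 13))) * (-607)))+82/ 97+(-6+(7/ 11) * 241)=51162849603/ 345207577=148.21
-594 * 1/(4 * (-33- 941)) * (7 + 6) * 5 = 19305/1948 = 9.91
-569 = -569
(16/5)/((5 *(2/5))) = 8/5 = 1.60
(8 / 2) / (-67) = -4 / 67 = -0.06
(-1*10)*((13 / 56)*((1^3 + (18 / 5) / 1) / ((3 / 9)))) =-897 / 28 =-32.04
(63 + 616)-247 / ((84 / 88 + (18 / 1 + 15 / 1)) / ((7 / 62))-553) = 13207915 / 19424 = 679.98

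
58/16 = 29/8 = 3.62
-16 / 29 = -0.55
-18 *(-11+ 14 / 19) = 3510 / 19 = 184.74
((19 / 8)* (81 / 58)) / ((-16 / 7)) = -10773 / 7424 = -1.45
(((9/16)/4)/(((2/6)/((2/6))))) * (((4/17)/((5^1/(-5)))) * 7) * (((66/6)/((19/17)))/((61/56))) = -4851/2318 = -2.09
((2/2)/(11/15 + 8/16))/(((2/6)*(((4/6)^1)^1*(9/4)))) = 60/37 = 1.62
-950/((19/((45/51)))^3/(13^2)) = -28518750/1773593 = -16.08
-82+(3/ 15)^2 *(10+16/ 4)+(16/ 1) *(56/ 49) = -11052/ 175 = -63.15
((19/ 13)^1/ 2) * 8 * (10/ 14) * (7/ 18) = 190/ 117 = 1.62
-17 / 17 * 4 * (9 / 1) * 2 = -72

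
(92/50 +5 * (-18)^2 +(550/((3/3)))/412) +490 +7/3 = 32684603/15450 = 2115.51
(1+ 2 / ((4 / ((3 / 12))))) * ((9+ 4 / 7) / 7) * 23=13869 / 392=35.38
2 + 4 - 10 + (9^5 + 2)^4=12159312671798401197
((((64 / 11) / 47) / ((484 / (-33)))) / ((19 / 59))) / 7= -2832 / 756371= -0.00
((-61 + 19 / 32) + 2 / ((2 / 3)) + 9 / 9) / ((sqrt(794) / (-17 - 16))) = 59565 * sqrt(794) / 25408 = 66.06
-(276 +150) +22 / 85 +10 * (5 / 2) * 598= 1234562 / 85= 14524.26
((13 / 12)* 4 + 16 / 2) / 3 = 37 / 9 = 4.11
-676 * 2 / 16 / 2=-169 / 4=-42.25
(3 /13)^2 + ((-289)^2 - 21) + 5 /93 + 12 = 1312559786 /15717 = 83512.11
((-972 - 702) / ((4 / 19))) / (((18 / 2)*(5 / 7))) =-1236.90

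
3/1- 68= -65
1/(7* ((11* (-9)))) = -0.00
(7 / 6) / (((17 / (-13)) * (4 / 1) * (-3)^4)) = -0.00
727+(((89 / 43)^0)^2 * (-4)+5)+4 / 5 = 3644 / 5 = 728.80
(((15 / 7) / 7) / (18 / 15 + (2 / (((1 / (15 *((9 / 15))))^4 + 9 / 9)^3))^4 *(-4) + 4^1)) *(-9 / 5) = 13445857588150016669143810896641806006083695040 / 1431968877024208683481968490656595250629209461749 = 0.01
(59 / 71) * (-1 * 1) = -59 / 71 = -0.83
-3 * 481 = -1443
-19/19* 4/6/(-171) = 2/513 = 0.00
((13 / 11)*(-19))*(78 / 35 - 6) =2964 / 35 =84.69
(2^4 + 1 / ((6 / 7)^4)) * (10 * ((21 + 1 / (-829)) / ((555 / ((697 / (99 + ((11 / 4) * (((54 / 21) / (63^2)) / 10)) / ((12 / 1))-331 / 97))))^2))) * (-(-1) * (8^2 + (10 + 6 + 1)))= 9713155649542738301583360 / 185311708091520672841261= 52.42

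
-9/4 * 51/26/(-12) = 153/416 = 0.37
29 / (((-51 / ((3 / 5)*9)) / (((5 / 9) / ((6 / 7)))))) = -203 / 102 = -1.99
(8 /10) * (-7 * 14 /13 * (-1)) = 392 /65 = 6.03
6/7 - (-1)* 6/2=27/7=3.86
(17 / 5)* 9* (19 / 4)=2907 / 20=145.35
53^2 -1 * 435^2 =-186416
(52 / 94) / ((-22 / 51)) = -663 / 517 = -1.28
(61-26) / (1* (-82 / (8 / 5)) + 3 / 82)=-5740 / 8399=-0.68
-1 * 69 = -69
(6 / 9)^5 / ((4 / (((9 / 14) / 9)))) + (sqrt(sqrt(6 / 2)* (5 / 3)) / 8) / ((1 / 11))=4 / 1701 + 11* 3^(3 / 4)* sqrt(5) / 24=2.34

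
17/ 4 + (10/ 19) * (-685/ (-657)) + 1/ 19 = 242239/ 49932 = 4.85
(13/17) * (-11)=-143/17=-8.41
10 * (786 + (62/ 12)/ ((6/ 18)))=8015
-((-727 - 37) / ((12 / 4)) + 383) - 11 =-139.33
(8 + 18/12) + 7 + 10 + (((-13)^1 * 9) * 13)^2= 4626935/2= 2313467.50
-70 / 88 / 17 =-35 / 748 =-0.05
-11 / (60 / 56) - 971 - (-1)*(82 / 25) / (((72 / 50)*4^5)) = -90433331 / 92160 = -981.26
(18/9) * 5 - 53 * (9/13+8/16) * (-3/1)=5189/26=199.58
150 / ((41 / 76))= 11400 / 41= 278.05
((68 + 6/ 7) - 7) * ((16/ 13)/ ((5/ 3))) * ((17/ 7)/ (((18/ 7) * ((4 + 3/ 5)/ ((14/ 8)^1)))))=14722/ 897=16.41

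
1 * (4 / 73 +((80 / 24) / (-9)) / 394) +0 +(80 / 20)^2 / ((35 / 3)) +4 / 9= 25409681 / 13590045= 1.87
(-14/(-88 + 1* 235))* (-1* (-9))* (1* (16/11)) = -96/77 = -1.25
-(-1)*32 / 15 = 32 / 15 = 2.13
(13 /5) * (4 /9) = 52 /45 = 1.16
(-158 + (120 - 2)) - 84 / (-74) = -38.86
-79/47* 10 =-790/47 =-16.81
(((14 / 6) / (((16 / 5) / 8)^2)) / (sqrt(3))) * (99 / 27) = 1925 * sqrt(3) / 108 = 30.87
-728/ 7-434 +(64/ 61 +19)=-31595/ 61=-517.95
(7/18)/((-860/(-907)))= 6349/15480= 0.41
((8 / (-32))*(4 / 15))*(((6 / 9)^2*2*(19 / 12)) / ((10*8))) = -19 / 16200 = -0.00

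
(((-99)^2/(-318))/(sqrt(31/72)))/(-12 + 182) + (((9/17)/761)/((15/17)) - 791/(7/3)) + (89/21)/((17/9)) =-152481213/452795 - 9801 * sqrt(62)/279310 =-337.03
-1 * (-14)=14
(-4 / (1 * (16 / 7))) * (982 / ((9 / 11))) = -2100.39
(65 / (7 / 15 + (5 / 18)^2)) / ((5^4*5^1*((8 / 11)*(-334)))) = -11583 / 73563500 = -0.00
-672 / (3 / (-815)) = 182560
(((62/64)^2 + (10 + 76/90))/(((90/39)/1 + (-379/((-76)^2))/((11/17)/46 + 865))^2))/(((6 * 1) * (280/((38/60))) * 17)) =0.00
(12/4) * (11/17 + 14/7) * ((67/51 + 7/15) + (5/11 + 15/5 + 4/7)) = 1026072/22253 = 46.11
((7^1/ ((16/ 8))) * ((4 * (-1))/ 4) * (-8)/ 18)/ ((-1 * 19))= -14/ 171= -0.08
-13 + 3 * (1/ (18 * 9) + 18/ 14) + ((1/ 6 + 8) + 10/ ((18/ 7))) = 554/ 189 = 2.93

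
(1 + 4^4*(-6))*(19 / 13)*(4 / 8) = -1121.73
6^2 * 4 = 144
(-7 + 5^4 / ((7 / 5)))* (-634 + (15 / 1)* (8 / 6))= -1888664 / 7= -269809.14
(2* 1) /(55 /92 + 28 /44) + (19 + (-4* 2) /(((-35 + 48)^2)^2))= 20.62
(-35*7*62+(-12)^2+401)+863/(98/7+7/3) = -715016/49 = -14592.16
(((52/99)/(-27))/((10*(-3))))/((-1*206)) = -13/4129785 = -0.00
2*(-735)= -1470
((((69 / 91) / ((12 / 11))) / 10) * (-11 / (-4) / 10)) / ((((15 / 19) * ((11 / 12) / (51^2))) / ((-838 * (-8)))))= 5238759933 / 11375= 460550.32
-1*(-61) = 61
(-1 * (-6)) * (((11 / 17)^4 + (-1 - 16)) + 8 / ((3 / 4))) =-3085952 / 83521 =-36.95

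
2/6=1/3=0.33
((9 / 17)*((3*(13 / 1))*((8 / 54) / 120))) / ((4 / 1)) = 13 / 2040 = 0.01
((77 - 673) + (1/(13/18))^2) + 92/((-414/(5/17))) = -15362890/25857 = -594.15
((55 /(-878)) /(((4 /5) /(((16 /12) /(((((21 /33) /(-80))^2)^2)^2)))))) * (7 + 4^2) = -1137344184697487360000000000 /7592242917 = -149803450328338244.34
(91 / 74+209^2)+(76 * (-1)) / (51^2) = 8407687861 / 192474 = 43682.20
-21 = -21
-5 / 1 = -5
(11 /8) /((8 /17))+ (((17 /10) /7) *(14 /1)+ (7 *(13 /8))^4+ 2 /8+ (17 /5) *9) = 68727217 /4096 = 16779.11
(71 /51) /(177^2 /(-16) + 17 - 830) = -1136 /2261187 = -0.00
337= 337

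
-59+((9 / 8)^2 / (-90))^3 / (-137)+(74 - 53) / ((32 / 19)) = -1671110655271 / 35913728000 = -46.53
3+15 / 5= 6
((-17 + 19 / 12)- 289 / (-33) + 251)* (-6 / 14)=-32253 / 308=-104.72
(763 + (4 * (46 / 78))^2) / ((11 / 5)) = 5844935 / 16731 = 349.35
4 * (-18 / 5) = -72 / 5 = -14.40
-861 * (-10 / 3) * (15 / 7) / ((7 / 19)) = 116850 / 7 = 16692.86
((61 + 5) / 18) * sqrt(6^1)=11 * sqrt(6) / 3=8.98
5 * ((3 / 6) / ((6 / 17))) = 85 / 12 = 7.08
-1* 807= -807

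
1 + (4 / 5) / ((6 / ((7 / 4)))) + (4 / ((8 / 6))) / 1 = 127 / 30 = 4.23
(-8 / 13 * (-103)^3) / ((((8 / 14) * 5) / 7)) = 107087246 / 65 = 1647496.09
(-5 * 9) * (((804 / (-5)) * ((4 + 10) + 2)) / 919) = 115776 / 919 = 125.98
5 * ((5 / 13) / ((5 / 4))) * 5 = 7.69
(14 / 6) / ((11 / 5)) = 35 / 33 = 1.06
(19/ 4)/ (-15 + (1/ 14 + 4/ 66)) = -4389/ 13738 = -0.32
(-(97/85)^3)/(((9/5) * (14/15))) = -912673/1031730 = -0.88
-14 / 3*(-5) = 70 / 3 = 23.33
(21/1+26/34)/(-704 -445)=-370/19533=-0.02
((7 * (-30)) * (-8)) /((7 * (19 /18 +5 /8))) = 17280 /121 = 142.81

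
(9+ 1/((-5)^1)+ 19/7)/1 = 11.51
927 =927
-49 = -49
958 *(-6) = -5748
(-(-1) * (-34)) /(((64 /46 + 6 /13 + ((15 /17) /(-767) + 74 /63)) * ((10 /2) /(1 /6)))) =-107063229 /285886745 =-0.37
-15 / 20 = -3 / 4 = -0.75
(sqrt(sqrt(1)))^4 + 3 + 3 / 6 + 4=17 / 2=8.50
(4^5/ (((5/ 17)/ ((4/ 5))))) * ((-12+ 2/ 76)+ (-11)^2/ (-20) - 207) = -1488540672/ 2375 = -626753.97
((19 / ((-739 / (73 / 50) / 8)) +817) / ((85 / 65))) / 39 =5029509 / 314075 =16.01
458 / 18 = 229 / 9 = 25.44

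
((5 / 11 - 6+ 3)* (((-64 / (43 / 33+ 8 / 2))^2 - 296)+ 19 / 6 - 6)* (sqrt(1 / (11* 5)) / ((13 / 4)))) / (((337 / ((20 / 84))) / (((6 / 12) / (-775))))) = -10235404* sqrt(55) / 10294049390625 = -0.00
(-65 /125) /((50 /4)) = -26 /625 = -0.04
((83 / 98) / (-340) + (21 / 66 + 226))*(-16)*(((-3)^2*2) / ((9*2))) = -165898454 / 45815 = -3621.05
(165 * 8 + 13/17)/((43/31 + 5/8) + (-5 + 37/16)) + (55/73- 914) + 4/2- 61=-1217175154/415735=-2927.77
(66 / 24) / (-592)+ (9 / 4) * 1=5317 / 2368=2.25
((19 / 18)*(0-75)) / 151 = -475 / 906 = -0.52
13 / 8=1.62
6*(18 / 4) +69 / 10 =339 / 10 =33.90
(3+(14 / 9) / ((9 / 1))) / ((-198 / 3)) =-0.05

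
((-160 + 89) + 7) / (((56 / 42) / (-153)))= 7344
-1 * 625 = -625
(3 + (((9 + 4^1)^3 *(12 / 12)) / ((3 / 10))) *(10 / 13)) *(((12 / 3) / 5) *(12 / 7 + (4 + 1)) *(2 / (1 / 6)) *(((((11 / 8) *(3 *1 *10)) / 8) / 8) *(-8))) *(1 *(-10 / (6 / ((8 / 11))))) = 15894460 / 7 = 2270637.14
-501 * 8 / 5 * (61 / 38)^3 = -113717481 / 34295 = -3315.86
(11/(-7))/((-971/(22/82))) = 121/278677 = 0.00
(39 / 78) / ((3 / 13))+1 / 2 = 8 / 3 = 2.67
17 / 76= 0.22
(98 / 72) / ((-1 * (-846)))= 0.00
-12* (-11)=132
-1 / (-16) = 1 / 16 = 0.06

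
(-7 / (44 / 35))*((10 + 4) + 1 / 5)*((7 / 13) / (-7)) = 3479 / 572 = 6.08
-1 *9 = -9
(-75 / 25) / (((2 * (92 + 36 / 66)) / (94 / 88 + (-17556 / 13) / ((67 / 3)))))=6829365 / 7093424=0.96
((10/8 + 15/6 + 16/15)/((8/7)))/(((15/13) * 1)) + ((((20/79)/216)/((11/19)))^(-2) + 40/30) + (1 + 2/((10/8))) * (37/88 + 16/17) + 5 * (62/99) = 118599242724629/486050400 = 244006.06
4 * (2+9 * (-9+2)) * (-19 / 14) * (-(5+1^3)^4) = -3004128 / 7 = -429161.14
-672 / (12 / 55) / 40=-77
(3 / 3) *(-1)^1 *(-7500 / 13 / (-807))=-2500 / 3497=-0.71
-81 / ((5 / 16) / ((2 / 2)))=-1296 / 5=-259.20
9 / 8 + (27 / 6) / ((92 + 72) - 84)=1.18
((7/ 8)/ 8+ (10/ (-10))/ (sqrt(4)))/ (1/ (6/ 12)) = -25/ 128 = -0.20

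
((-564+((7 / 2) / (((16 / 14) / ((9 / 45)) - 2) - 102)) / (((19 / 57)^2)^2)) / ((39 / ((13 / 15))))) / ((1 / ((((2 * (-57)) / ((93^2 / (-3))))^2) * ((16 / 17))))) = -0.02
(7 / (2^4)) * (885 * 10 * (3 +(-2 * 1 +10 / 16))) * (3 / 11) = 1715.94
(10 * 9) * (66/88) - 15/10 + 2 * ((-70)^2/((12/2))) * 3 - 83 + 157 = 5040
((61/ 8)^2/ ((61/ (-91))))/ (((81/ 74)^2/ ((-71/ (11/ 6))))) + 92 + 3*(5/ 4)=557979311/ 192456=2899.26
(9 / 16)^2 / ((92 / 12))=0.04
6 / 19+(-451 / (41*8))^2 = 2683 / 1216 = 2.21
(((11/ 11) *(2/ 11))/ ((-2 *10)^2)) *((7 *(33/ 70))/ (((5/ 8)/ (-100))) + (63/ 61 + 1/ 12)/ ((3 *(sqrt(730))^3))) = -0.24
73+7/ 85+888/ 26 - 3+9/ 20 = 462713/ 4420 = 104.69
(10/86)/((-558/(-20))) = 50/11997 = 0.00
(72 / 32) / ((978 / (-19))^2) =361 / 425104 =0.00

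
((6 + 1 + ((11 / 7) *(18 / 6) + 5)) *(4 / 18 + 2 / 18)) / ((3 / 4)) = 52 / 7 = 7.43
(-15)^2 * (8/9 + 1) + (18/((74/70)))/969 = 5079385/11951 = 425.02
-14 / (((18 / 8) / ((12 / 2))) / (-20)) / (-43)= -2240 / 129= -17.36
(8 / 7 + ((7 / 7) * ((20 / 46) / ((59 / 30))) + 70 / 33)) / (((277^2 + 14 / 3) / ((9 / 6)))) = 1638717 / 24053472289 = 0.00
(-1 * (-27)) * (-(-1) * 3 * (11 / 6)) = 297 / 2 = 148.50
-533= -533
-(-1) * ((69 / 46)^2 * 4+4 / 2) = 11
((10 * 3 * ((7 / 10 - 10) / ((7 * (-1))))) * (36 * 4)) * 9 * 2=723168 / 7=103309.71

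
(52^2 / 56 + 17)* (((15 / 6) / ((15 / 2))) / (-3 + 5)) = 457 / 42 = 10.88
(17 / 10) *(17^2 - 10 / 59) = 289697 / 590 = 491.01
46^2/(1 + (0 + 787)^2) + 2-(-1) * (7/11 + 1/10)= 18666313/6813070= 2.74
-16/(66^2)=-4/1089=-0.00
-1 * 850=-850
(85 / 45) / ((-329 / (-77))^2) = 2057 / 19881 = 0.10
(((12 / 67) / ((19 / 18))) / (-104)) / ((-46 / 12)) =162 / 380627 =0.00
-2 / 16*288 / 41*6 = -216 / 41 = -5.27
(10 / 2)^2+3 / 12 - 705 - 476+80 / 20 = -4607 / 4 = -1151.75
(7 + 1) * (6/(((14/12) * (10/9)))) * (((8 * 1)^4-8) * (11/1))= 1665100.80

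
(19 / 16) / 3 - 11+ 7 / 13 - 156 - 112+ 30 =-154793 / 624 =-248.07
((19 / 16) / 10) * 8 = 19 / 20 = 0.95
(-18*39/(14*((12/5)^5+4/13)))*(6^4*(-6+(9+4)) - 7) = -18465890625/3247316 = -5686.51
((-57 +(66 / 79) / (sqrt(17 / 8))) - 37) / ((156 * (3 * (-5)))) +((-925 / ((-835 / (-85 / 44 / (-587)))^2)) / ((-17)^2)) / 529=231279975186784819 / 5757395127003645840 - 11 * sqrt(34) / 261885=0.04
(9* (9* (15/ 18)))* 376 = 25380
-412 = -412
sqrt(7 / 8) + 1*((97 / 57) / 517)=97 / 29469 + sqrt(14) / 4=0.94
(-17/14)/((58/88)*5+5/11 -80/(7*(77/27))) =2618/555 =4.72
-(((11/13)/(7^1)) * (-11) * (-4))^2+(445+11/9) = 31148192/74529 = 417.93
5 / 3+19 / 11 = 112 / 33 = 3.39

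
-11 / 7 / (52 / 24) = -0.73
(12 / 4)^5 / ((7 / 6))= 1458 / 7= 208.29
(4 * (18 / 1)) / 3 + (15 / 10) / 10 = 483 / 20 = 24.15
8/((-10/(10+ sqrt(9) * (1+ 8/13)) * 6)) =-386/195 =-1.98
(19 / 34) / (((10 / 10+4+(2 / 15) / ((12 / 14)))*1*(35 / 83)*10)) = 14193 / 552160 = 0.03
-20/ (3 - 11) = 5/ 2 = 2.50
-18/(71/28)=-7.10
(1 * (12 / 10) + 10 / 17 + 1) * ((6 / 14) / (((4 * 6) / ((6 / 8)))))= 0.04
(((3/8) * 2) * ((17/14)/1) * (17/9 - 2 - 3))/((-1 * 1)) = 17/6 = 2.83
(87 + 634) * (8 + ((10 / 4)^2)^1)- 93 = 40725 / 4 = 10181.25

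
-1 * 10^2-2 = -102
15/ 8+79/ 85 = 1907/ 680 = 2.80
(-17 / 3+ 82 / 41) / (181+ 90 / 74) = -407 / 20226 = -0.02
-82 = -82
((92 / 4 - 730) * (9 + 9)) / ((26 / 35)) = -222705 / 13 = -17131.15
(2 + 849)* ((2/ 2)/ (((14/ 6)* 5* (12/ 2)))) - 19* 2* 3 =-7129/ 70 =-101.84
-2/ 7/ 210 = -1/ 735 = -0.00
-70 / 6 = -35 / 3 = -11.67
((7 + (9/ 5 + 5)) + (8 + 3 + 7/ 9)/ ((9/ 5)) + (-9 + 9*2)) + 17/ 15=12343/ 405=30.48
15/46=0.33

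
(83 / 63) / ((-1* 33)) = -0.04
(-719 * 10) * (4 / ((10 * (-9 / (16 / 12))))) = 11504 / 27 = 426.07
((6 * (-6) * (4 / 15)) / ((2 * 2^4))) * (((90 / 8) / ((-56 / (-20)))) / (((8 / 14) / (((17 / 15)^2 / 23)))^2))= -584647 / 50784000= -0.01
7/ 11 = 0.64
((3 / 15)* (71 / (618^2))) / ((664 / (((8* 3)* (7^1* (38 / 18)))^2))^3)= 50301178959052672 / 198998026123815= 252.77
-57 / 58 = -0.98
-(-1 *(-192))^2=-36864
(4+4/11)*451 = 1968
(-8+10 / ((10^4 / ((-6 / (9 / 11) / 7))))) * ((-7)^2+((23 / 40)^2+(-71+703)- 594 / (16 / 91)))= 362530231981 / 16800000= 21579.18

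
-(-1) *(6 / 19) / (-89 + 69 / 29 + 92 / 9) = -783 / 189430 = -0.00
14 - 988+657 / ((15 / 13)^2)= -12013 / 25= -480.52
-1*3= -3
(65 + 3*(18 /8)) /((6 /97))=1159.96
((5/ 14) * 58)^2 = 21025/ 49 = 429.08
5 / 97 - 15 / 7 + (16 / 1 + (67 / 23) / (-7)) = 210713 / 15617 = 13.49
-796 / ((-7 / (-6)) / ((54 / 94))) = -128952 / 329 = -391.95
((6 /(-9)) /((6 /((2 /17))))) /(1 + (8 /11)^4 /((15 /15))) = -29282 /2866761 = -0.01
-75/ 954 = -25/ 318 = -0.08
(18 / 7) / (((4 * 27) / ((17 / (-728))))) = -17 / 30576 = -0.00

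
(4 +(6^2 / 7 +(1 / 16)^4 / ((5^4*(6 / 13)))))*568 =1116733446461 / 215040000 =5193.14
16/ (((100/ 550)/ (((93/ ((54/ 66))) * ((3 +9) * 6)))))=720192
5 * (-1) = -5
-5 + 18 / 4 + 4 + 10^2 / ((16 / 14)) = 91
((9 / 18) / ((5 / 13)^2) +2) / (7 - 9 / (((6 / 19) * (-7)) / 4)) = 1883 / 8150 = 0.23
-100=-100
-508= -508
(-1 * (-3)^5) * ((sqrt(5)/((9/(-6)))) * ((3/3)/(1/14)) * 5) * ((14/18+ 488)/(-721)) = 17189.94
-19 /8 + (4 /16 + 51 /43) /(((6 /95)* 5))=1121 /516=2.17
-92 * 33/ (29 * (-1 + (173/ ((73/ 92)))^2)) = -5392948/ 2448699361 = -0.00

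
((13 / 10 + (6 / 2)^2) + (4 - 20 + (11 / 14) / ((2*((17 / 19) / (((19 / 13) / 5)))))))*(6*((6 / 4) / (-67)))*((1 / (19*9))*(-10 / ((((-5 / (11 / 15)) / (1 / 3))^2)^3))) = -0.00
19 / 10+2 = 39 / 10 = 3.90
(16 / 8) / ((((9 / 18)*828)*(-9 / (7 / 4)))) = -7 / 7452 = -0.00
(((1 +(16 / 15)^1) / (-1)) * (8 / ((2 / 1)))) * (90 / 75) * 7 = -1736 / 25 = -69.44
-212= -212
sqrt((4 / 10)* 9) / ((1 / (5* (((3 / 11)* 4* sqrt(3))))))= 17.93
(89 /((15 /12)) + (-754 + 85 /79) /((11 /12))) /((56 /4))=-1629748 /30415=-53.58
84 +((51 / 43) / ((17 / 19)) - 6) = 3411 / 43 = 79.33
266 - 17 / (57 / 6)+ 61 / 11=56379 / 209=269.76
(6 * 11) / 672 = 11 / 112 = 0.10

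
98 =98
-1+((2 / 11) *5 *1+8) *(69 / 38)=15.18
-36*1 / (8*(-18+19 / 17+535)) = -0.01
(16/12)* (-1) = -4/3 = -1.33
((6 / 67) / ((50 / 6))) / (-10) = -9 / 8375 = -0.00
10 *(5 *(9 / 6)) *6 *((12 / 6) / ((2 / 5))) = 2250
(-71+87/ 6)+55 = -3/ 2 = -1.50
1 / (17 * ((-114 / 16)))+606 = 587206 / 969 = 605.99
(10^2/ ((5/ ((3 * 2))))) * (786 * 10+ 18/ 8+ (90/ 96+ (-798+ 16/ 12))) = 1695965/ 2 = 847982.50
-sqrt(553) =-23.52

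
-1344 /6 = -224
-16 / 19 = -0.84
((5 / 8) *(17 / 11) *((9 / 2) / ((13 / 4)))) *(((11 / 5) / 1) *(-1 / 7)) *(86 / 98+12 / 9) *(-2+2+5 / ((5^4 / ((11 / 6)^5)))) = -2737867 / 17781120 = -0.15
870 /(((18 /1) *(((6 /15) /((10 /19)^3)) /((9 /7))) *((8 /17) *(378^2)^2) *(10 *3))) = 308125 /3920902415099712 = 0.00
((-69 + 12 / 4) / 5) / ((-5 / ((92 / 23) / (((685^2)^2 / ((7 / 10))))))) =0.00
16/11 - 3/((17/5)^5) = 22614587/15618427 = 1.45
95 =95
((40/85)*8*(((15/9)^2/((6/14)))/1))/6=5600/1377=4.07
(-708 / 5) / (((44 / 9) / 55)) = -1593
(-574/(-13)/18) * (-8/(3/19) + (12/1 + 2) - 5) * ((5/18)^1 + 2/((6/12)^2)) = -5345375/6318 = -846.05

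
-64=-64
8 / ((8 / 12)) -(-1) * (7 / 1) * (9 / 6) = 45 / 2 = 22.50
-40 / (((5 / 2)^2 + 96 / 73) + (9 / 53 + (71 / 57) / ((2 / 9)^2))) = -2940440 / 2422817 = -1.21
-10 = -10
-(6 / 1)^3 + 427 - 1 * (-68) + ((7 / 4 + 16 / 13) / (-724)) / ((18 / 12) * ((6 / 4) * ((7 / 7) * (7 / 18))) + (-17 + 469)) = 4756904647 / 17049838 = 279.00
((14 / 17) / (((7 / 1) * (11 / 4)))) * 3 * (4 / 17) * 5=0.15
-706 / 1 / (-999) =706 / 999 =0.71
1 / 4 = 0.25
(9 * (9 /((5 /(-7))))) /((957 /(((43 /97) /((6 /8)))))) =-0.07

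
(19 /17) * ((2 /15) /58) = 19 /7395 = 0.00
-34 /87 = -0.39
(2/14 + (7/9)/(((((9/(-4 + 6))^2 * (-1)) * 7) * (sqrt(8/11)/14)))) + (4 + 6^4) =9101/7 - 14 * sqrt(22)/729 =1300.05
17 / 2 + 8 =33 / 2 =16.50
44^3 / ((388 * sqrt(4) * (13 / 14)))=149072 / 1261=118.22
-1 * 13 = -13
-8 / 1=-8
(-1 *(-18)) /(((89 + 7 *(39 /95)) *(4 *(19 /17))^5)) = 0.00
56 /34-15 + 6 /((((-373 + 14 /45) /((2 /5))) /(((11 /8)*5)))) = -7639279 /570214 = -13.40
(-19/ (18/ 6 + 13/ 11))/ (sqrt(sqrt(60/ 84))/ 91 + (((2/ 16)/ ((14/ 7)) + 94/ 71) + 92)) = -68036934252698433135628386872/ 1398428024239490589104719785841 - 134584869435419346944 * sqrt(35)/ 1398428024239490589104719785841 + 15836930406449152 * 5^(3/ 4) * 7^(1/ 4)/ 1398428024239490589104719785841 + 1143724611782900735555968 * 5^(1/ 4) * 7^(3/ 4)/ 1398428024239490589104719785841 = -0.05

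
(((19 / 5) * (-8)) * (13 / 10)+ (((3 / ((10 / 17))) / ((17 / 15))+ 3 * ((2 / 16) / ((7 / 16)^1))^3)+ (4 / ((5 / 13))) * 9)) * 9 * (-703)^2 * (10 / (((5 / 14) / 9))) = 80529979683726 / 1225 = 65738758925.49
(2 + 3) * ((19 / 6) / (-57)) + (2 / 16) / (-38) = -769 / 2736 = -0.28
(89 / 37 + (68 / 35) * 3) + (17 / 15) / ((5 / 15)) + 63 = 96651 / 1295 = 74.63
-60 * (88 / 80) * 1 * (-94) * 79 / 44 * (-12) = -133668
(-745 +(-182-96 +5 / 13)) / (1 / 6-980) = 1.04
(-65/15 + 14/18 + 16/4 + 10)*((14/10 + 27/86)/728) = 34639/1408680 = 0.02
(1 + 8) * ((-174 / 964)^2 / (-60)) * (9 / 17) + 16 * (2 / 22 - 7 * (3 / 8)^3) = -7740594781 / 1737783520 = -4.45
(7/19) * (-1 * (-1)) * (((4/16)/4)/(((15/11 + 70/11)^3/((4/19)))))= 9317/886796500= 0.00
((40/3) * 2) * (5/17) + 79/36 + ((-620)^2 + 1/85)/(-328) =-291547379/250920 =-1161.91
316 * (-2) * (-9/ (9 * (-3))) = -632/ 3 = -210.67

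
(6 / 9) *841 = 1682 / 3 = 560.67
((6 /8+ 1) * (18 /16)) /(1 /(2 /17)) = 63 /272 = 0.23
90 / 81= 10 / 9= 1.11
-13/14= -0.93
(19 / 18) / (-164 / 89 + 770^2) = 1691 / 949822848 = 0.00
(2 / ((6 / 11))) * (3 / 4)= 11 / 4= 2.75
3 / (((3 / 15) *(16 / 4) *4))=15 / 16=0.94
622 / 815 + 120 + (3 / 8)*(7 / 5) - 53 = 445239 / 6520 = 68.29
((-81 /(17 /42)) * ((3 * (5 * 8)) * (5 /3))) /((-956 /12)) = 2041200 /4063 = 502.39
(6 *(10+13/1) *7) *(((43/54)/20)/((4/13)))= 89999/720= 125.00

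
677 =677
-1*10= -10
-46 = -46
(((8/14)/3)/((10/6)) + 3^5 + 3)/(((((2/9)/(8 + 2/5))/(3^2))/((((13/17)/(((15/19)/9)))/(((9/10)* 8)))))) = 86170149/850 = 101376.65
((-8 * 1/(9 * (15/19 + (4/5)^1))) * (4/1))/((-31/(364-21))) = 1042720/42129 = 24.75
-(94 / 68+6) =-251 / 34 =-7.38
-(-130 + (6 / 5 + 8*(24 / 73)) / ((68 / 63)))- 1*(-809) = 11608953 / 12410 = 935.45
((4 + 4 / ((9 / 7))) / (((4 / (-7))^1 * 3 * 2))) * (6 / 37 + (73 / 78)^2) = -3271478 / 1519479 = -2.15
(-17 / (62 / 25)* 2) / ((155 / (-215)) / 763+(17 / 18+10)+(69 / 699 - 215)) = 58480402050 / 870008321639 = 0.07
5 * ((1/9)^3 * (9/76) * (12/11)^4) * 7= 2240/278179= 0.01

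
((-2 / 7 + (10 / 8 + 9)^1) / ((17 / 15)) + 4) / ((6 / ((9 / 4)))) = 18267 / 3808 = 4.80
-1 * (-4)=4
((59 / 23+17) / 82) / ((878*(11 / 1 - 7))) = 225 / 3311816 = 0.00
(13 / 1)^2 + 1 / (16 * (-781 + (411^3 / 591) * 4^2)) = 1000807116597 / 5921935600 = 169.00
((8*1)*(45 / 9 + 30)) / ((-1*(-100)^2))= -7 / 250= -0.03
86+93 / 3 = 117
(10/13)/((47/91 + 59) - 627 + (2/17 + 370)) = -238/61065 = -0.00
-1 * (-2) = 2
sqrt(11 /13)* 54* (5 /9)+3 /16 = 3 /16+30* sqrt(143) /13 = 27.78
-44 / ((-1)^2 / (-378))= 16632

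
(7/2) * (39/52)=21/8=2.62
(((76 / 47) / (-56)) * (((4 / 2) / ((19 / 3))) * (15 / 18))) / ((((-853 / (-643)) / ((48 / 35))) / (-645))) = 9953640 / 1964459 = 5.07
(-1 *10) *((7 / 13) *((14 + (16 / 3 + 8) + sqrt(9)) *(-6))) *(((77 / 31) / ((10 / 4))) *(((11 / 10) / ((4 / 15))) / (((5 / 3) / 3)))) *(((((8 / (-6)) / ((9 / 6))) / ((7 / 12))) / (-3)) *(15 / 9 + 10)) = 1328096 / 31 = 42841.81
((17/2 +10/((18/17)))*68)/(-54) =-22.60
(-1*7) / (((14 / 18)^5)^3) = -205891132094649 / 678223072849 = -303.57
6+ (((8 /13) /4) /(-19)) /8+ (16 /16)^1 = 6915 /988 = 7.00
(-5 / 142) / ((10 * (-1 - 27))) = 1 / 7952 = 0.00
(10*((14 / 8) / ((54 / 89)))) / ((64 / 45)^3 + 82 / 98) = 515143125 / 66324724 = 7.77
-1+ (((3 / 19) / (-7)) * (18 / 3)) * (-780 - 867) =29513 / 133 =221.90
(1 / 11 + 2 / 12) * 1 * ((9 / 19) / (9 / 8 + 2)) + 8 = 42004 / 5225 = 8.04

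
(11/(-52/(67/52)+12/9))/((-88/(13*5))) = 13065/62752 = 0.21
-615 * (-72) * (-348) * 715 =-11017749600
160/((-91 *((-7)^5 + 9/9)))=80/764673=0.00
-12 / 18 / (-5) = 2 / 15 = 0.13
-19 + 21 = 2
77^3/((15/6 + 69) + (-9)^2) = 913066/305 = 2993.66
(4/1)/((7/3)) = 12/7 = 1.71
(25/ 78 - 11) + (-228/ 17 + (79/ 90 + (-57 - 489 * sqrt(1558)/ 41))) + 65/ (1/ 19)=11484352/ 9945 - 489 * sqrt(1558)/ 41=684.02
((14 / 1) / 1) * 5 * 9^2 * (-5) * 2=-56700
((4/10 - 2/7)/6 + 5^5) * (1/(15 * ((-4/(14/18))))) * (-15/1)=328127/540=607.64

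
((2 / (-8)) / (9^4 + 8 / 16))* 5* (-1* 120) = 0.02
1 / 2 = 0.50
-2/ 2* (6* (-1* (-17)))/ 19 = -102/ 19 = -5.37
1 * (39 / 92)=39 / 92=0.42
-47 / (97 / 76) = -3572 / 97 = -36.82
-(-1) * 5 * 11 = 55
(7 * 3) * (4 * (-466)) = -39144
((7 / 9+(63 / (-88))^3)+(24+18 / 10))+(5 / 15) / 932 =187285252021 / 7145233920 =26.21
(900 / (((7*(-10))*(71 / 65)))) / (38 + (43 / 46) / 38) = -10225800 / 33034099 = -0.31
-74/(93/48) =-1184/31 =-38.19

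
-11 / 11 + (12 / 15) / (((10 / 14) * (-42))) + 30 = 2173 / 75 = 28.97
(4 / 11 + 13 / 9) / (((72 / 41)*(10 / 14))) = 51373 / 35640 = 1.44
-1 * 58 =-58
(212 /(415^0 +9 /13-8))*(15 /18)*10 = -34450 /123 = -280.08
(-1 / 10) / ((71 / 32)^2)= -512 / 25205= -0.02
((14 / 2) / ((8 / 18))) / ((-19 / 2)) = -63 / 38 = -1.66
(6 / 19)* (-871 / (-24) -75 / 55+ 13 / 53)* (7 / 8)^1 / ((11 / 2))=3445015 / 1949552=1.77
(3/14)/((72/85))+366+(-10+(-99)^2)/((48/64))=1503143/112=13420.92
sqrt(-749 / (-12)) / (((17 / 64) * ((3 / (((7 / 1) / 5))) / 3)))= 224 * sqrt(2247) / 255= 41.64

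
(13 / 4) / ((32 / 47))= 611 / 128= 4.77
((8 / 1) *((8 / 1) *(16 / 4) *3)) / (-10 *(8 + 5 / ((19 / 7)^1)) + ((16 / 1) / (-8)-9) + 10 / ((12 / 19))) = -87552 / 10669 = -8.21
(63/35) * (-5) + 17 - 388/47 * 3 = -788/47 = -16.77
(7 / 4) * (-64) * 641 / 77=-10256 / 11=-932.36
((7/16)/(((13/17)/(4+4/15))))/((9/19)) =9044/1755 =5.15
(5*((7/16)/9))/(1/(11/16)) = 385/2304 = 0.17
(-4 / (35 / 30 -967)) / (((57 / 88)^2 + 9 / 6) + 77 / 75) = 2787840 / 1983237917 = 0.00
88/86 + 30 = 1334/43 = 31.02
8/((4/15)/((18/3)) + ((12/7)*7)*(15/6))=45/169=0.27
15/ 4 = 3.75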